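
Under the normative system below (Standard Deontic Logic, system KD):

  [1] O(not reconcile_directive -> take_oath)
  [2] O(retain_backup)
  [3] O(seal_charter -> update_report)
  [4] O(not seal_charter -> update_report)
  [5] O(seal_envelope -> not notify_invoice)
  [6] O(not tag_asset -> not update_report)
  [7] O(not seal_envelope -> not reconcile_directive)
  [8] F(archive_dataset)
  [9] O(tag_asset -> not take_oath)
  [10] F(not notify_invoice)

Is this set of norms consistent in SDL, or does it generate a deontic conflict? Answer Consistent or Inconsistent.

Inconsistent

Premises 4 and 3 cover both cases: O(not seal_charter -> update_report) and O(seal_charter -> update_report). Since not seal_charter ∨ seal_charter is a tautology, O(update_report) follows.
Premise 6, O(not tag_asset -> not update_report), contraposes to O(update_report -> tag_asset); with O(update_report) we get O(tag_asset).
With premise 9, O(tag_asset -> not take_oath), the K-axiom yields O(not take_oath).
Premise 1, O(not reconcile_directive -> take_oath), contraposes to O(not take_oath -> reconcile_directive); with O(not take_oath) we get O(reconcile_directive).
Premise 7 is O(not seal_envelope -> not reconcile_directive); contrapositively O(reconcile_directive -> seal_envelope). Since O(reconcile_directive) holds, K gives O(seal_envelope).
Premise 5 is O(seal_envelope -> not notify_invoice); since O(seal_envelope), deontic closure gives O(not notify_invoice).
But premise 10, F(not notify_invoice), means O(notify_invoice).
We now have both O(not notify_invoice) and O(notify_invoice) — notify_invoice is simultaneously obligatory and forbidden, violating the D-axiom.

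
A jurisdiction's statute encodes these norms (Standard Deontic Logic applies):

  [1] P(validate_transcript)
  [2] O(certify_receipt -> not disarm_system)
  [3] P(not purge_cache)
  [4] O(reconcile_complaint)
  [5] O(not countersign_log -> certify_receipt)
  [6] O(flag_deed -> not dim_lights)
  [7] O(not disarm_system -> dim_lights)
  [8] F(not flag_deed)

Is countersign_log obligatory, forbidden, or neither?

Premise 8 is F(not flag_deed), i.e. O(flag_deed).
From O(flag_deed) and premise 6, O(flag_deed -> not dim_lights), we obtain O(not dim_lights).
Premise 7 is O(not disarm_system -> dim_lights); contrapositively O(not dim_lights -> disarm_system). Since O(not dim_lights) holds, K gives O(disarm_system).
Premise 2, O(certify_receipt -> not disarm_system), contraposes to O(disarm_system -> not certify_receipt); with O(disarm_system) we get O(not certify_receipt).
The contrapositive of premise 5 (O(not countersign_log -> certify_receipt)) is O(not certify_receipt -> countersign_log), and O(not certify_receipt) is already established, so O(countersign_log).
Premises 1, 3, 4 do not contribute to this derivation.
Hence countersign_log is obligatory.

Obligatory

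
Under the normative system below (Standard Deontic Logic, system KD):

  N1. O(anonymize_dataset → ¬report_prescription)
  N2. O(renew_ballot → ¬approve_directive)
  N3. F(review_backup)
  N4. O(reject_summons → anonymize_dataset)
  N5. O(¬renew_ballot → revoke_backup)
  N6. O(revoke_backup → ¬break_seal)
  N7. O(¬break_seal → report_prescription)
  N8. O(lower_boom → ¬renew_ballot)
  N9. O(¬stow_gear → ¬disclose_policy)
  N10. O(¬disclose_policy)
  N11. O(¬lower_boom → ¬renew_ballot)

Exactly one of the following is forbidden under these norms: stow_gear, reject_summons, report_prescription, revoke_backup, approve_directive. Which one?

reject_summons

Premises 11 and 8 cover both cases: O(¬lower_boom → ¬renew_ballot) and O(lower_boom → ¬renew_ballot). Since ¬lower_boom ∨ lower_boom is a tautology, O(¬renew_ballot) follows.
From O(¬renew_ballot) and premise 5, O(¬renew_ballot → revoke_backup), we obtain O(revoke_backup).
With premise 6, O(revoke_backup → ¬break_seal), the K-axiom yields O(¬break_seal).
From O(¬break_seal) and premise 7, O(¬break_seal → report_prescription), we obtain O(report_prescription).
Premise 1, O(anonymize_dataset → ¬report_prescription), contraposes to O(report_prescription → ¬anonymize_dataset); with O(report_prescription) we get O(¬anonymize_dataset).
The contrapositive of premise 4 (O(reject_summons → anonymize_dataset)) is O(¬anonymize_dataset → ¬reject_summons), and O(¬anonymize_dataset) is already established, so O(¬reject_summons).
So O(¬reject_summons) holds, i.e. reject_summons is forbidden. None of the other listed options is forbidden under the premises.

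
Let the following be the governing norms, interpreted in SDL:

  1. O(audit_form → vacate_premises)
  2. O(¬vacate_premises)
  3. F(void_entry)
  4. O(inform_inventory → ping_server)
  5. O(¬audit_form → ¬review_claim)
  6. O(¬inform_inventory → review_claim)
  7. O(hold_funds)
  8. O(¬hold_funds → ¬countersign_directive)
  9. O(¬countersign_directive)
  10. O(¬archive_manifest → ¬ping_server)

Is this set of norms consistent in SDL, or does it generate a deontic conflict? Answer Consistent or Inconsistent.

Consistent

Premise 8 is O(¬hold_funds → ¬countersign_directive); even if O(¬countersign_directive) held, inferring O(¬hold_funds) would be affirming the consequent — invalid.
So O(¬hold_funds) is not derivable, and the apparent clash with O(hold_funds) does not arise.
A world satisfying every obligation exists (e.g. archive_manifest=true, audit_form=false, countersign_directive=false, hold_funds=true, inform_inventory=true, ping_server=true, review_claim=false, vacate_premises=false, void_entry=false); no atom is both obligatory and forbidden, so the set is consistent.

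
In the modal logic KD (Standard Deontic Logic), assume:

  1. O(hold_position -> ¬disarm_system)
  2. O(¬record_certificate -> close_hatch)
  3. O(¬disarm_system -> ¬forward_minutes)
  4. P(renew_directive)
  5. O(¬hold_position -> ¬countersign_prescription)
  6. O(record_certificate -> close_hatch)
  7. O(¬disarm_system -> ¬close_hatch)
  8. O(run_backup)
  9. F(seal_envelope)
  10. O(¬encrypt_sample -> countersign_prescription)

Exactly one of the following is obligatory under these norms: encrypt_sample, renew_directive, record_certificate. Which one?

Premises 6 and 2 cover both cases: O(record_certificate -> close_hatch) and O(¬record_certificate -> close_hatch). Since record_certificate ∨ ¬record_certificate is a tautology, O(close_hatch) follows.
Premise 7, O(¬disarm_system -> ¬close_hatch), contraposes to O(close_hatch -> disarm_system); with O(close_hatch) we get O(disarm_system).
Premise 1, O(hold_position -> ¬disarm_system), contraposes to O(disarm_system -> ¬hold_position); with O(disarm_system) we get O(¬hold_position).
Applying K to premise 5 (O(¬hold_position -> ¬countersign_prescription)) and O(¬hold_position) yields O(¬countersign_prescription).
The contrapositive of premise 10 (O(¬encrypt_sample -> countersign_prescription)) is O(¬countersign_prescription -> encrypt_sample), and O(¬countersign_prescription) is already established, so O(encrypt_sample).
So O(encrypt_sample) holds — encrypt_sample is obligatory. None of the other listed options is made obligatory by any chain of premises.

encrypt_sample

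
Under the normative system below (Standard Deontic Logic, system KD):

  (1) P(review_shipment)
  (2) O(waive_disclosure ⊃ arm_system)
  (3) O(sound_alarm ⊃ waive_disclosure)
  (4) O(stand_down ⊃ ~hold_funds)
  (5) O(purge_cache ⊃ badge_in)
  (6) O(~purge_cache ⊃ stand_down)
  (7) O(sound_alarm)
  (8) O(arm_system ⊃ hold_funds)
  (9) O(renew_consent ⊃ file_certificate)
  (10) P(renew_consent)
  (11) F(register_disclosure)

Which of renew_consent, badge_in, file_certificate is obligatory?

badge_in

Premise 7 states O(sound_alarm) outright.
Premise 3 is O(sound_alarm ⊃ waive_disclosure); since O(sound_alarm), deontic closure gives O(waive_disclosure).
With premise 2, O(waive_disclosure ⊃ arm_system), the K-axiom yields O(arm_system).
Premise 8 is O(arm_system ⊃ hold_funds); since O(arm_system), deontic closure gives O(hold_funds).
Premise 4, O(stand_down ⊃ ~hold_funds), contraposes to O(hold_funds ⊃ ~stand_down); with O(hold_funds) we get O(~stand_down).
Premise 6, O(~purge_cache ⊃ stand_down), contraposes to O(~stand_down ⊃ purge_cache); with O(~stand_down) we get O(purge_cache).
From O(purge_cache) and premise 5, O(purge_cache ⊃ badge_in), we obtain O(badge_in).
So O(badge_in) holds — badge_in is obligatory. None of the other listed options is made obligatory by any chain of premises.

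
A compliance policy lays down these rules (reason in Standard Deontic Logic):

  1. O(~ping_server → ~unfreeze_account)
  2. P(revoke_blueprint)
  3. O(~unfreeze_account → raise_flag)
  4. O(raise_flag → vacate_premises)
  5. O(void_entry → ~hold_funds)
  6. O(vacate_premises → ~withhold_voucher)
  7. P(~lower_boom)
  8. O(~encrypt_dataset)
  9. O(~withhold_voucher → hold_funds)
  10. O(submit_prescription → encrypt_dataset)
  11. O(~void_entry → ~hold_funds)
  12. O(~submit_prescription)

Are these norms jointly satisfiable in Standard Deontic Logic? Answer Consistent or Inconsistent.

Premise 10 is O(submit_prescription → encrypt_dataset), but O(submit_prescription) is not derivable from the premises, so it does not yield O(encrypt_dataset).
So O(encrypt_dataset) is not derivable, and the apparent clash with O(~encrypt_dataset) does not arise.
A world satisfying every obligation exists (e.g. encrypt_dataset=false, hold_funds=false, lower_boom=false, ping_server=true, raise_flag=false, revoke_blueprint=false, submit_prescription=false, unfreeze_account=true, vacate_premises=false, void_entry=false, withhold_voucher=true); no atom is both obligatory and forbidden, so the set is consistent.

Consistent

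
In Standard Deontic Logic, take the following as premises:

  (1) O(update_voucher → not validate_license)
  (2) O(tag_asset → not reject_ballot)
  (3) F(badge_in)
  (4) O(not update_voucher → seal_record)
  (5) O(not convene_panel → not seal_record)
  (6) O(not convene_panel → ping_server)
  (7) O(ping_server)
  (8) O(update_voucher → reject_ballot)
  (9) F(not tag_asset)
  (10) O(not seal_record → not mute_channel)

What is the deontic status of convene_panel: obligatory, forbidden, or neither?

Obligatory

F(not tag_asset) at premise 9 means O(tag_asset).
Premise 2 is O(tag_asset → not reject_ballot); since O(tag_asset), deontic closure gives O(not reject_ballot).
The contrapositive of premise 8 (O(update_voucher → reject_ballot)) is O(not reject_ballot → not update_voucher), and O(not reject_ballot) is already established, so O(not update_voucher).
From O(not update_voucher) and premise 4, O(not update_voucher → seal_record), we obtain O(seal_record).
Premise 5, O(not convene_panel → not seal_record), contraposes to O(seal_record → convene_panel); with O(seal_record) we get O(convene_panel).
Premises 1, 3, 6, 7, 10 do not contribute to this derivation.
Hence convene_panel is obligatory.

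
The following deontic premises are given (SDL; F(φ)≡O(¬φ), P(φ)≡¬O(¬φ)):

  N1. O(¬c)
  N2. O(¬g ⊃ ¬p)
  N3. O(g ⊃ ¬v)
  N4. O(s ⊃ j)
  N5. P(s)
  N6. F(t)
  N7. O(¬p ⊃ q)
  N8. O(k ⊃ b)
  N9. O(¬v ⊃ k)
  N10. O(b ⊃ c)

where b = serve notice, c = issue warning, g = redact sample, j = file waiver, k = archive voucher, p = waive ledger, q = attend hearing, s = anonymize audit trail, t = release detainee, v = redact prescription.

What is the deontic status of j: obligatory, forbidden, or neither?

Premise 4 is O(s ⊃ j), but O(s) is not derivable from the premises (the permission P(s) asserts only ¬O(¬s), not O(s)), so it does not yield O(j).
No premise or chain of K-axiom applications forces O(j), and none forces O(¬j). So j is neither obligatory nor forbidden under these norms.

Neither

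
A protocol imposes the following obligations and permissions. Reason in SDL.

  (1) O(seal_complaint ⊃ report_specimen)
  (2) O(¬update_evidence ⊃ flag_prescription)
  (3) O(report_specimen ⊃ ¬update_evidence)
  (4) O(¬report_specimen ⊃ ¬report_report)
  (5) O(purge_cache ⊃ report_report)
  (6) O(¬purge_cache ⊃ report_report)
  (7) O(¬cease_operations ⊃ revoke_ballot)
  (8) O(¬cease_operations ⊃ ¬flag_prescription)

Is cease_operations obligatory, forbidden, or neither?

Obligatory

Premises 6 and 5 are O(¬purge_cache ⊃ report_report) and O(purge_cache ⊃ report_report); every ideal world satisfies ¬purge_cache or purge_cache, so in either case report_report holds — hence O(report_report).
The contrapositive of premise 4 (O(¬report_specimen ⊃ ¬report_report)) is O(report_report ⊃ report_specimen), and O(report_report) is already established, so O(report_specimen).
Premise 3 is O(report_specimen ⊃ ¬update_evidence); since O(report_specimen), deontic closure gives O(¬update_evidence).
Applying K to premise 2 (O(¬update_evidence ⊃ flag_prescription)) and O(¬update_evidence) yields O(flag_prescription).
The contrapositive of premise 8 (O(¬cease_operations ⊃ ¬flag_prescription)) is O(flag_prescription ⊃ cease_operations), and O(flag_prescription) is already established, so O(cease_operations).
Premises 1, 7 do not contribute to this derivation.
Hence cease_operations is obligatory.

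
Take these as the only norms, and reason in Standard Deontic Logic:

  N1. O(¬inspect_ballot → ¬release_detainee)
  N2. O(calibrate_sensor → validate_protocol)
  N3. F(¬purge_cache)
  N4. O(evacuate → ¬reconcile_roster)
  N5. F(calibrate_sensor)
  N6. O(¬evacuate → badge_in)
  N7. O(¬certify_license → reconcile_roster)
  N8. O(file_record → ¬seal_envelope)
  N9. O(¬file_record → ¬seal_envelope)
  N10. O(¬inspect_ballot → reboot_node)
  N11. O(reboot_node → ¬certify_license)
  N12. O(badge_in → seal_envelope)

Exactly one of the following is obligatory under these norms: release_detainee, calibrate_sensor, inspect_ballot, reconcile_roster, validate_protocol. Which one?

inspect_ballot

Premises 9 and 8 cover both cases: O(¬file_record → ¬seal_envelope) and O(file_record → ¬seal_envelope). Since ¬file_record ∨ file_record is a tautology, O(¬seal_envelope) follows.
Premise 12 is O(badge_in → seal_envelope); contrapositively O(¬seal_envelope → ¬badge_in). Since O(¬seal_envelope) holds, K gives O(¬badge_in).
Premise 6 is O(¬evacuate → badge_in); contrapositively O(¬badge_in → evacuate). Since O(¬badge_in) holds, K gives O(evacuate).
From O(evacuate) and premise 4, O(evacuate → ¬reconcile_roster), we obtain O(¬reconcile_roster).
Premise 7 is O(¬certify_license → reconcile_roster); contrapositively O(¬reconcile_roster → certify_license). Since O(¬reconcile_roster) holds, K gives O(certify_license).
Premise 11, O(reboot_node → ¬certify_license), contraposes to O(certify_license → ¬reboot_node); with O(certify_license) we get O(¬reboot_node).
Premise 10 is O(¬inspect_ballot → reboot_node); contrapositively O(¬reboot_node → inspect_ballot). Since O(¬reboot_node) holds, K gives O(inspect_ballot).
So O(inspect_ballot) holds — inspect_ballot is obligatory. None of the other listed options is made obligatory by any chain of premises.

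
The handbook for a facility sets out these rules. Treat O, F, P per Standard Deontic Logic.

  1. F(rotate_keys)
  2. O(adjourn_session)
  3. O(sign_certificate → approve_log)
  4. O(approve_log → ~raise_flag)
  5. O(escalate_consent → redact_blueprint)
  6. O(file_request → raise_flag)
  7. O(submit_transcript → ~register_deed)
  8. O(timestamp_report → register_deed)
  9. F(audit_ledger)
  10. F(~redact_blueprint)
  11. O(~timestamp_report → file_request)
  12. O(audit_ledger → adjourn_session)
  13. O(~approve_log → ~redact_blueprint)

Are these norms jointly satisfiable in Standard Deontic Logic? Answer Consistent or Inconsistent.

Premise 12 is O(audit_ledger → adjourn_session); even if O(adjourn_session) held, inferring O(audit_ledger) would be affirming the consequent — invalid.
So O(audit_ledger) is not derivable, and the apparent clash with O(~audit_ledger) does not arise.
A world satisfying every obligation exists (e.g. adjourn_session=true, approve_log=true, audit_ledger=false, escalate_consent=false, file_request=false, raise_flag=false, redact_blueprint=true, register_deed=true, rotate_keys=false, sign_certificate=false, submit_transcript=false, timestamp_report=true); no atom is both obligatory and forbidden, so the set is consistent.

Consistent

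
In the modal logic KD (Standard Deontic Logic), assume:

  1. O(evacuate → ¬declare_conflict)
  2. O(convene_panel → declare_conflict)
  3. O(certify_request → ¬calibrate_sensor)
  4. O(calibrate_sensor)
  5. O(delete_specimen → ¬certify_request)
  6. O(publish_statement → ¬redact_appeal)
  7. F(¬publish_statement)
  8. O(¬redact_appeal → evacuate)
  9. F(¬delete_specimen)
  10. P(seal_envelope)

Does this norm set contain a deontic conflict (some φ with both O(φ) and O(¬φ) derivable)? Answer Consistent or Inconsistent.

Consistent

Premise 3 is O(certify_request → ¬calibrate_sensor), but O(certify_request) is not derivable from the premises, so it does not yield O(¬calibrate_sensor).
So O(¬calibrate_sensor) is not derivable, and the apparent clash with O(calibrate_sensor) does not arise.
A world satisfying every obligation exists (e.g. calibrate_sensor=true, certify_request=false, convene_panel=false, declare_conflict=false, delete_specimen=true, evacuate=true, publish_statement=true, redact_appeal=false, seal_envelope=false); no atom is both obligatory and forbidden, so the set is consistent.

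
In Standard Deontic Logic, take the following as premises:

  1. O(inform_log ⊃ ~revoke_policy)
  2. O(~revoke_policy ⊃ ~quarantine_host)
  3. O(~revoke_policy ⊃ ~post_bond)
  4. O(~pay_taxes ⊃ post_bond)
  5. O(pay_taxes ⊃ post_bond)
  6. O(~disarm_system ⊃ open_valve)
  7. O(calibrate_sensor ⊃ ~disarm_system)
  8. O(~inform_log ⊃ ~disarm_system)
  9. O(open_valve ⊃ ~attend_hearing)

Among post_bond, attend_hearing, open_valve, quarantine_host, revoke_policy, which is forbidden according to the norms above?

Premises 5 and 4 cover both cases: O(pay_taxes ⊃ post_bond) and O(~pay_taxes ⊃ post_bond). Since pay_taxes ∨ ~pay_taxes is a tautology, O(post_bond) follows.
Premise 3 is O(~revoke_policy ⊃ ~post_bond); contrapositively O(post_bond ⊃ revoke_policy). Since O(post_bond) holds, K gives O(revoke_policy).
Premise 1 is O(inform_log ⊃ ~revoke_policy); contrapositively O(revoke_policy ⊃ ~inform_log). Since O(revoke_policy) holds, K gives O(~inform_log).
Premise 8 is O(~inform_log ⊃ ~disarm_system); since O(~inform_log), deontic closure gives O(~disarm_system).
Premise 6 is O(~disarm_system ⊃ open_valve); since O(~disarm_system), deontic closure gives O(open_valve).
With premise 9, O(open_valve ⊃ ~attend_hearing), the K-axiom yields O(~attend_hearing).
So O(~attend_hearing) holds, i.e. attend_hearing is forbidden. None of the other listed options is forbidden under the premises.

attend_hearing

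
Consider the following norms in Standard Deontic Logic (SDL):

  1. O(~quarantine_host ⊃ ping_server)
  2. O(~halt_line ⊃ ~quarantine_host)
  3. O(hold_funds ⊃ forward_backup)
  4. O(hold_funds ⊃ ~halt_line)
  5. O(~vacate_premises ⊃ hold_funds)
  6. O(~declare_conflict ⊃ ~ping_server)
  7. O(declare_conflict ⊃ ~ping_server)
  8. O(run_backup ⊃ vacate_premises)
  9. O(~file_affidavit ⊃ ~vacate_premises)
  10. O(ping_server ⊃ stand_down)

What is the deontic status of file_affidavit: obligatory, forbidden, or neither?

By case analysis on ~declare_conflict: premise 6 gives O(~declare_conflict ⊃ ~ping_server) and premise 7 gives O(declare_conflict ⊃ ~ping_server), so O(~ping_server) either way.
Premise 1, O(~quarantine_host ⊃ ping_server), contraposes to O(~ping_server ⊃ quarantine_host); with O(~ping_server) we get O(quarantine_host).
Premise 2, O(~halt_line ⊃ ~quarantine_host), contraposes to O(quarantine_host ⊃ halt_line); with O(quarantine_host) we get O(halt_line).
The contrapositive of premise 4 (O(hold_funds ⊃ ~halt_line)) is O(halt_line ⊃ ~hold_funds), and O(halt_line) is already established, so O(~hold_funds).
Premise 5, O(~vacate_premises ⊃ hold_funds), contraposes to O(~hold_funds ⊃ vacate_premises); with O(~hold_funds) we get O(vacate_premises).
The contrapositive of premise 9 (O(~file_affidavit ⊃ ~vacate_premises)) is O(vacate_premises ⊃ file_affidavit), and O(vacate_premises) is already established, so O(file_affidavit).
Premises 3, 8, 10 do not contribute to this derivation.
Hence file_affidavit is obligatory.

Obligatory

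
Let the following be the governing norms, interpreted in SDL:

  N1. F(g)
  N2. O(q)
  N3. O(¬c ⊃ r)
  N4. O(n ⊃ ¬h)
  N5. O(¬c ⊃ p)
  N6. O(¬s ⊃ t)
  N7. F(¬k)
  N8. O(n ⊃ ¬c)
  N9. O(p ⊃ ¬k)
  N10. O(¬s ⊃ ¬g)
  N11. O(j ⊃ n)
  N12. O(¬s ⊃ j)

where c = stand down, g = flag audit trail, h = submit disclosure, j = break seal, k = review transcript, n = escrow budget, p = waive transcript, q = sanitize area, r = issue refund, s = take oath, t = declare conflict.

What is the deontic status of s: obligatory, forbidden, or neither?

Premise 7 is F(¬k), i.e. O(k).
Premise 9, O(p ⊃ ¬k), contraposes to O(k ⊃ ¬p); with O(k) we get O(¬p).
The contrapositive of premise 5 (O(¬c ⊃ p)) is O(¬p ⊃ c), and O(¬p) is already established, so O(c).
Premise 8 is O(n ⊃ ¬c); contrapositively O(c ⊃ ¬n). Since O(c) holds, K gives O(¬n).
Premise 11, O(j ⊃ n), contraposes to O(¬n ⊃ ¬j); with O(¬n) we get O(¬j).
Premise 12, O(¬s ⊃ j), contraposes to O(¬j ⊃ s); with O(¬j) we get O(s).
Premises 1, 2, 3, 4, 6, 10 do not contribute to this derivation.
Hence s is obligatory.

Obligatory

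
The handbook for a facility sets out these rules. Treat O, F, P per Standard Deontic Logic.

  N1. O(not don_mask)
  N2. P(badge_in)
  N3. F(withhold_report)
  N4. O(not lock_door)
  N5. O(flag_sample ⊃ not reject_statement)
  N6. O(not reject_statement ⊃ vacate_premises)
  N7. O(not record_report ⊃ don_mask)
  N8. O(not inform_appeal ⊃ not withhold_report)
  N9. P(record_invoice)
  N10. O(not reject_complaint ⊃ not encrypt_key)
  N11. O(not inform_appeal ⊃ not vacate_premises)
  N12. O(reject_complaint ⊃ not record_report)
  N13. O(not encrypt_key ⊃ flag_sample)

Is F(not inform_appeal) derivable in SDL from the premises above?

Premise 1 gives O(not don_mask).
The contrapositive of premise 7 (O(not record_report ⊃ don_mask)) is O(not don_mask ⊃ record_report), and O(not don_mask) is already established, so O(record_report).
Premise 12 is O(reject_complaint ⊃ not record_report); contrapositively O(record_report ⊃ not reject_complaint). Since O(record_report) holds, K gives O(not reject_complaint).
Premise 10 is O(not reject_complaint ⊃ not encrypt_key); since O(not reject_complaint), deontic closure gives O(not encrypt_key).
With premise 13, O(not encrypt_key ⊃ flag_sample), the K-axiom yields O(flag_sample).
Premise 5 is O(flag_sample ⊃ not reject_statement); since O(flag_sample), deontic closure gives O(not reject_statement).
With premise 6, O(not reject_statement ⊃ vacate_premises), the K-axiom yields O(vacate_premises).
Premise 11 is O(not inform_appeal ⊃ not vacate_premises); contrapositively O(vacate_premises ⊃ inform_appeal). Since O(vacate_premises) holds, K gives O(inform_appeal).
Premises 2, 3, 4, 8, 9 do not contribute to this derivation.
So O(inform_appeal) holds, i.e. F(not inform_appeal). The claim follows.

Yes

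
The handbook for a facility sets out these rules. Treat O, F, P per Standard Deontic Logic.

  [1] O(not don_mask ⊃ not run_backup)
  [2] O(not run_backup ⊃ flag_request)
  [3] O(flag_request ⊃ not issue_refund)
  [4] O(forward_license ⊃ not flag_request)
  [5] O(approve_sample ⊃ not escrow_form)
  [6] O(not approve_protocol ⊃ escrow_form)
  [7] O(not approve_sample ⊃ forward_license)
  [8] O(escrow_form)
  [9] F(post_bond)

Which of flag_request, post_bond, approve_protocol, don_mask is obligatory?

From premise 8 we have O(escrow_form).
Premise 5 is O(approve_sample ⊃ not escrow_form); contrapositively O(escrow_form ⊃ not approve_sample). Since O(escrow_form) holds, K gives O(not approve_sample).
Applying K to premise 7 (O(not approve_sample ⊃ forward_license)) and O(not approve_sample) yields O(forward_license).
With premise 4, O(forward_license ⊃ not flag_request), the K-axiom yields O(not flag_request).
Premise 2 is O(not run_backup ⊃ flag_request); contrapositively O(not flag_request ⊃ run_backup). Since O(not flag_request) holds, K gives O(run_backup).
Premise 1 is O(not don_mask ⊃ not run_backup); contrapositively O(run_backup ⊃ don_mask). Since O(run_backup) holds, K gives O(don_mask).
So O(don_mask) holds — don_mask is obligatory. None of the other listed options is made obligatory by any chain of premises.

don_mask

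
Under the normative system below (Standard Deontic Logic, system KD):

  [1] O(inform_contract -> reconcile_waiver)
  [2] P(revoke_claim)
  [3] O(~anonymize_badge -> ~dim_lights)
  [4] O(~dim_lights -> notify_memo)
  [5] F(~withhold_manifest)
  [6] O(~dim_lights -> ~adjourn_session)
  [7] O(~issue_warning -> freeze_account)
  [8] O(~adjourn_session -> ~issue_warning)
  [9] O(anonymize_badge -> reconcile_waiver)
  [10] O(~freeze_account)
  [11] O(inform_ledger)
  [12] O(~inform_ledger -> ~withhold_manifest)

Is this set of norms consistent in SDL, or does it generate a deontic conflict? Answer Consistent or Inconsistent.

Premise 12 is O(~inform_ledger -> ~withhold_manifest), but O(~inform_ledger) is not derivable from the premises, so it does not yield O(~withhold_manifest).
So O(~withhold_manifest) is not derivable, and the apparent clash with O(withhold_manifest) does not arise.
A world satisfying every obligation exists (e.g. adjourn_session=true, anonymize_badge=true, dim_lights=true, freeze_account=false, inform_contract=false, inform_ledger=true, issue_warning=true, notify_memo=false, reconcile_waiver=true, revoke_claim=false, withhold_manifest=true); no atom is both obligatory and forbidden, so the set is consistent.

Consistent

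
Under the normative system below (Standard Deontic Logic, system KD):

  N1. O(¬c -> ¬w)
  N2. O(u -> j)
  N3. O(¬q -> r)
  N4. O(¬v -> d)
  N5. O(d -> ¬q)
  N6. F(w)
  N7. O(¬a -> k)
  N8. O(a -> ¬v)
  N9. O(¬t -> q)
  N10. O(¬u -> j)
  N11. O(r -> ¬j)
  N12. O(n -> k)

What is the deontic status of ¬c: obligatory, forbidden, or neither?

Neither

Premise 1 is O(¬c -> ¬w); even if O(¬w) held, inferring O(¬c) would be affirming the consequent — invalid.
No premise or chain of K-axiom applications forces O(¬c), and none forces O(c). So ¬c is neither obligatory nor forbidden under these norms.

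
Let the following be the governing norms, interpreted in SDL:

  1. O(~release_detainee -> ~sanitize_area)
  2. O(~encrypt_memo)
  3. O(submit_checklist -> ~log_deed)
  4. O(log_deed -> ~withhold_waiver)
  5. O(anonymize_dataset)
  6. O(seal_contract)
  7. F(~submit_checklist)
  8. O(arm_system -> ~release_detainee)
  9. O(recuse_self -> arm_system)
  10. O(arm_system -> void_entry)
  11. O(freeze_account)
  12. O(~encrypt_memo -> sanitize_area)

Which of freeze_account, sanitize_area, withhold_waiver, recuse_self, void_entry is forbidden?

recuse_self

Premise 2 states O(~encrypt_memo) outright.
From O(~encrypt_memo) and premise 12, O(~encrypt_memo -> sanitize_area), we obtain O(sanitize_area).
Premise 1 is O(~release_detainee -> ~sanitize_area); contrapositively O(sanitize_area -> release_detainee). Since O(sanitize_area) holds, K gives O(release_detainee).
The contrapositive of premise 8 (O(arm_system -> ~release_detainee)) is O(release_detainee -> ~arm_system), and O(release_detainee) is already established, so O(~arm_system).
Premise 9 is O(recuse_self -> arm_system); contrapositively O(~arm_system -> ~recuse_self). Since O(~arm_system) holds, K gives O(~recuse_self).
So O(~recuse_self) holds, i.e. recuse_self is forbidden. None of the other listed options is forbidden under the premises.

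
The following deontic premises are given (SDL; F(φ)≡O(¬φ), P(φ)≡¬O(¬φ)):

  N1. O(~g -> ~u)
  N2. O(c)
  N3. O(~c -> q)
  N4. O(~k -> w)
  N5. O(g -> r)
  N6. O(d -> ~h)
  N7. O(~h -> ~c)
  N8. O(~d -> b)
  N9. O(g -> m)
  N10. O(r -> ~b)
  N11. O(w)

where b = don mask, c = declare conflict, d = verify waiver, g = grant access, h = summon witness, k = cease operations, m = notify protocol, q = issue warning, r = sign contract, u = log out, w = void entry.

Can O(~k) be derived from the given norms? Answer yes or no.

Premise 4 is O(~k -> w); even if O(w) held, inferring O(~k) would be affirming the consequent — invalid.
No other premise forces O(~k). An ideal world satisfying every premise can still have ~k false, so O(~k) is not derivable.

No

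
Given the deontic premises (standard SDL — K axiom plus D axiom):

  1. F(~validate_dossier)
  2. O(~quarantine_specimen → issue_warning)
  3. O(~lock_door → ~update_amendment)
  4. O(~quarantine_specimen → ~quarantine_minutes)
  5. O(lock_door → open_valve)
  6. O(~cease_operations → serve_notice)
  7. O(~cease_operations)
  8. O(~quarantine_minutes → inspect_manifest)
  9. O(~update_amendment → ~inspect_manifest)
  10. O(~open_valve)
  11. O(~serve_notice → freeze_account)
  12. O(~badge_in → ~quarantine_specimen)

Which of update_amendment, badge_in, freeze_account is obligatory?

Premise 10 gives O(~open_valve).
The contrapositive of premise 5 (O(lock_door → open_valve)) is O(~open_valve → ~lock_door), and O(~open_valve) is already established, so O(~lock_door).
With premise 3, O(~lock_door → ~update_amendment), the K-axiom yields O(~update_amendment).
Applying K to premise 9 (O(~update_amendment → ~inspect_manifest)) and O(~update_amendment) yields O(~inspect_manifest).
Premise 8 is O(~quarantine_minutes → inspect_manifest); contrapositively O(~inspect_manifest → quarantine_minutes). Since O(~inspect_manifest) holds, K gives O(quarantine_minutes).
Premise 4 is O(~quarantine_specimen → ~quarantine_minutes); contrapositively O(quarantine_minutes → quarantine_specimen). Since O(quarantine_minutes) holds, K gives O(quarantine_specimen).
Premise 12 is O(~badge_in → ~quarantine_specimen); contrapositively O(quarantine_specimen → badge_in). Since O(quarantine_specimen) holds, K gives O(badge_in).
So O(badge_in) holds — badge_in is obligatory. None of the other listed options is made obligatory by any chain of premises.

badge_in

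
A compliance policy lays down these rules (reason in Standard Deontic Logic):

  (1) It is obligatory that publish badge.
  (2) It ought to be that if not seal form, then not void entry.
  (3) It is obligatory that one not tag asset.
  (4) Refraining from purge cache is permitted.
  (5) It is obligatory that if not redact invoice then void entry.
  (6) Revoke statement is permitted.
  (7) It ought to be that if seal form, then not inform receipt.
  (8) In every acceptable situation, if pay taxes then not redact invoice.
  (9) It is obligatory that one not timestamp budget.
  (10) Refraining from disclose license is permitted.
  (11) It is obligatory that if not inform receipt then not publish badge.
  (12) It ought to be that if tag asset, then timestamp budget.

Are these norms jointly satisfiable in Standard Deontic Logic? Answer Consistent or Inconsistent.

Premise 12 is O(tag_asset → timestamp_budget), but O(tag_asset) is not derivable from the premises, so it does not yield O(timestamp_budget).
So O(timestamp_budget) is not derivable, and the apparent clash with O(¬timestamp_budget) does not arise.
A world satisfying every obligation exists (e.g. disclose_license=false, inform_receipt=true, pay_taxes=false, publish_badge=true, purge_cache=false, redact_invoice=true, revoke_statement=false, seal_form=false, tag_asset=false, timestamp_budget=false, void_entry=false); no atom is both obligatory and forbidden, so the set is consistent.

Consistent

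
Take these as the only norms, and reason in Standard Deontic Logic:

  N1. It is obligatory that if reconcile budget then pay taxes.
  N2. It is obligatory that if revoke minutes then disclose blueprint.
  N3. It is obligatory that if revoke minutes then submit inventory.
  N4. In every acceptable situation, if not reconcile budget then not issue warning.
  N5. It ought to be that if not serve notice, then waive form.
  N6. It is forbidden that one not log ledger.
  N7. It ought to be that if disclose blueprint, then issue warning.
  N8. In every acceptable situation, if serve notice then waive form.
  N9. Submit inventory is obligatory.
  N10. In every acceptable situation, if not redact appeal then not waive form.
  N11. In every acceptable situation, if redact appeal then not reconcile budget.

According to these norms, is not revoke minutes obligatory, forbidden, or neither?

Obligatory

Premises 8 and 5 cover both cases: O(serve_notice → waive_form) and O(¬serve_notice → waive_form). Since serve_notice ∨ ¬serve_notice is a tautology, O(waive_form) follows.
Premise 10 is O(¬redact_appeal → ¬waive_form); contrapositively O(waive_form → redact_appeal). Since O(waive_form) holds, K gives O(redact_appeal).
Applying K to premise 11 (O(redact_appeal → ¬reconcile_budget)) and O(redact_appeal) yields O(¬reconcile_budget).
Premise 4 is O(¬reconcile_budget → ¬issue_warning); since O(¬reconcile_budget), deontic closure gives O(¬issue_warning).
The contrapositive of premise 7 (O(disclose_blueprint → issue_warning)) is O(¬issue_warning → ¬disclose_blueprint), and O(¬issue_warning) is already established, so O(¬disclose_blueprint).
Premise 2 is O(revoke_minutes → disclose_blueprint); contrapositively O(¬disclose_blueprint → ¬revoke_minutes). Since O(¬disclose_blueprint) holds, K gives O(¬revoke_minutes).
Premises 1, 3, 6, 9 do not contribute to this derivation.
Hence ¬revoke_minutes is obligatory.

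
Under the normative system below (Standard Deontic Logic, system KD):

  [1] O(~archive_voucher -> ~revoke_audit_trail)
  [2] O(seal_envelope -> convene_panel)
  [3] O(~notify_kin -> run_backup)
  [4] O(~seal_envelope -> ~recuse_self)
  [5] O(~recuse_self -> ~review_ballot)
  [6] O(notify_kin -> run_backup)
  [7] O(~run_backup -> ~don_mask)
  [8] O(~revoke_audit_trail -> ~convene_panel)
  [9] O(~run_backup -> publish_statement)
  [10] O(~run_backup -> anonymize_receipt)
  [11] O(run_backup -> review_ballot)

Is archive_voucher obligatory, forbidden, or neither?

Premises 6 and 3 cover both cases: O(notify_kin -> run_backup) and O(~notify_kin -> run_backup). Since notify_kin ∨ ~notify_kin is a tautology, O(run_backup) follows.
Premise 11 is O(run_backup -> review_ballot); since O(run_backup), deontic closure gives O(review_ballot).
Premise 5, O(~recuse_self -> ~review_ballot), contraposes to O(review_ballot -> recuse_self); with O(review_ballot) we get O(recuse_self).
The contrapositive of premise 4 (O(~seal_envelope -> ~recuse_self)) is O(recuse_self -> seal_envelope), and O(recuse_self) is already established, so O(seal_envelope).
Premise 2 is O(seal_envelope -> convene_panel); since O(seal_envelope), deontic closure gives O(convene_panel).
The contrapositive of premise 8 (O(~revoke_audit_trail -> ~convene_panel)) is O(convene_panel -> revoke_audit_trail), and O(convene_panel) is already established, so O(revoke_audit_trail).
Premise 1 is O(~archive_voucher -> ~revoke_audit_trail); contrapositively O(revoke_audit_trail -> archive_voucher). Since O(revoke_audit_trail) holds, K gives O(archive_voucher).
Premises 7, 9, 10 do not contribute to this derivation.
Hence archive_voucher is obligatory.

Obligatory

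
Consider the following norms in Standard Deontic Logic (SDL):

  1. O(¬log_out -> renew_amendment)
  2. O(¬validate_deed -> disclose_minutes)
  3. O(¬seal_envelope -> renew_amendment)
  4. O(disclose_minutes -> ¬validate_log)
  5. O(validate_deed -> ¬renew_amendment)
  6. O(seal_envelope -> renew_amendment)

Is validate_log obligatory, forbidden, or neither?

Forbidden

By case analysis on seal_envelope: premise 6 gives O(seal_envelope -> renew_amendment) and premise 3 gives O(¬seal_envelope -> renew_amendment), so O(renew_amendment) either way.
Premise 5, O(validate_deed -> ¬renew_amendment), contraposes to O(renew_amendment -> ¬validate_deed); with O(renew_amendment) we get O(¬validate_deed).
With premise 2, O(¬validate_deed -> disclose_minutes), the K-axiom yields O(disclose_minutes).
With premise 4, O(disclose_minutes -> ¬validate_log), the K-axiom yields O(¬validate_log).
Premise 1 does not contribute to this derivation.
Thus O(¬validate_log), which is F(validate_log): validate_log is forbidden.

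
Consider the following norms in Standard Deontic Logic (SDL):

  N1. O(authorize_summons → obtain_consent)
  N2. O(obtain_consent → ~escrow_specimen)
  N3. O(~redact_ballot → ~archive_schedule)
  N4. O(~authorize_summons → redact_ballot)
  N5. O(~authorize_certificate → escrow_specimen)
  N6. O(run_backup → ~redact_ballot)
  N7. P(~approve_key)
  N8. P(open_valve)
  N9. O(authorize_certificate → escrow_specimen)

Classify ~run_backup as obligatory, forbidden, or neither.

Premises 9 and 5 cover both cases: O(authorize_certificate → escrow_specimen) and O(~authorize_certificate → escrow_specimen). Since authorize_certificate ∨ ~authorize_certificate is a tautology, O(escrow_specimen) follows.
Premise 2, O(obtain_consent → ~escrow_specimen), contraposes to O(escrow_specimen → ~obtain_consent); with O(escrow_specimen) we get O(~obtain_consent).
The contrapositive of premise 1 (O(authorize_summons → obtain_consent)) is O(~obtain_consent → ~authorize_summons), and O(~obtain_consent) is already established, so O(~authorize_summons).
With premise 4, O(~authorize_summons → redact_ballot), the K-axiom yields O(redact_ballot).
Premise 6 is O(run_backup → ~redact_ballot); contrapositively O(redact_ballot → ~run_backup). Since O(redact_ballot) holds, K gives O(~run_backup).
Premises 3, 7, 8 do not contribute to this derivation.
Hence ~run_backup is obligatory.

Obligatory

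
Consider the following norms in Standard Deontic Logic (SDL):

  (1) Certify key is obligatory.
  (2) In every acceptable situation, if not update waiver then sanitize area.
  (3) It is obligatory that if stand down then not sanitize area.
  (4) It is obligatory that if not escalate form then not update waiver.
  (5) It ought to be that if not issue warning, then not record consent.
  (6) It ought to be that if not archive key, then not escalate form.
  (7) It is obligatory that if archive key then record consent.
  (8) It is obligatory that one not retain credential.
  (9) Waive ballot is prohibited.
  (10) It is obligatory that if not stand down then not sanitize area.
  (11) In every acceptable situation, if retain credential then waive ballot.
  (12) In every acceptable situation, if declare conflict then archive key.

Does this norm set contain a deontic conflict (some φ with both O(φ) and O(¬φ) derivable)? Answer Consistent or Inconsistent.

Premise 11 is O(retain_credential → waive_ballot), but O(retain_credential) is not derivable from the premises, so it does not yield O(waive_ballot).
So O(waive_ballot) is not derivable, and the apparent clash with O(¬waive_ballot) does not arise.
A world satisfying every obligation exists (e.g. archive_key=true, certify_key=true, declare_conflict=false, escalate_form=true, issue_warning=true, record_consent=true, retain_credential=false, sanitize_area=false, stand_down=false, update_waiver=true, waive_ballot=false); no atom is both obligatory and forbidden, so the set is consistent.

Consistent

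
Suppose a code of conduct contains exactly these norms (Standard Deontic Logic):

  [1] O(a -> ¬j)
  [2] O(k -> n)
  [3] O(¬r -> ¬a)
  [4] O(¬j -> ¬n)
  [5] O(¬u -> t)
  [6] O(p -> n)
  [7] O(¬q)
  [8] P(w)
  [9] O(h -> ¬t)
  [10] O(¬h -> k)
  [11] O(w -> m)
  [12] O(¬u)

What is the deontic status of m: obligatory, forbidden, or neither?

Neither

Premise 11 is O(w -> m), but O(w) is not derivable from the premises (the permission P(w) asserts only ¬O(¬w), not O(w)), so it does not yield O(m).
No premise or chain of K-axiom applications forces O(m), and none forces O(¬m). So m is neither obligatory nor forbidden under these norms.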